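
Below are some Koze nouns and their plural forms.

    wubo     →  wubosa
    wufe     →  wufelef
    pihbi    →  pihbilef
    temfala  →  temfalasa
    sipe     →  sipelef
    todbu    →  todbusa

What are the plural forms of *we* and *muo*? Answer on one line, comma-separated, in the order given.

Looking at the last vowel of each stem: -lef when the last vowel of the stem is a front vowel (*wufe*, *pihbi*, *sipe*); -sa when the last vowel of the stem is a back vowel (*wubo*, *temfala*, *todbu*).
*we*: last vowel = /e/, a front vowel → -lef → *welef*.
*muo* — last vowel /o/ (a back vowel) → -sa → *muosa*.

welef, muosa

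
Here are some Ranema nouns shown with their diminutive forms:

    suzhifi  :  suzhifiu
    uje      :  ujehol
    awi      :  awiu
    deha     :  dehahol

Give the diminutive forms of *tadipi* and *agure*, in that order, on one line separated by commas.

tadipiu, agurehol

The alternation tracks the last vowel of the stem — -u when the last vowel of the stem is a high vowel (*suzhifi*, *awi*); -hol when the last vowel of the stem is a non-high vowel (*uje*, *deha*).
*tadipi*: last vowel = /i/, a high vowel → -u → *tadipiu*.
The last vowel of *agure* is /e/, which is a non-high vowel, so the suffix is -hol, giving *agurehol*.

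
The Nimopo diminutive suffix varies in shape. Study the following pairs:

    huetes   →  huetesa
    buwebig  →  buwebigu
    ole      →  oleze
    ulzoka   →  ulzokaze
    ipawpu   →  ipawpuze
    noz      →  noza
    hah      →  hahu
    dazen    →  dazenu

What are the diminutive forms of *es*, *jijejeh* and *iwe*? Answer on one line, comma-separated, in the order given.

esa, jijejehu, iweze

The alternation tracks the final sound of the stem — -a when the stem ends in a sibilant (*huetes*, *noz*); -u when the stem ends in a non-sibilant consonant (*buwebig*, *hah*, *dazen*); -ze when the stem ends in a vowel (*ole*, *ulzoka*, *ipawpu*).
The final sound of *es* is /s/, which is a sibilant, so the suffix is -a, giving *esa*.
Since the final sound of *jijejeh* is /h/ (a non-sibilant consonant), it takes -u, giving *jijejehu*.
The final sound of *iwe* is /e/, which is a vowel, so the suffix is -ze, giving *iweze*.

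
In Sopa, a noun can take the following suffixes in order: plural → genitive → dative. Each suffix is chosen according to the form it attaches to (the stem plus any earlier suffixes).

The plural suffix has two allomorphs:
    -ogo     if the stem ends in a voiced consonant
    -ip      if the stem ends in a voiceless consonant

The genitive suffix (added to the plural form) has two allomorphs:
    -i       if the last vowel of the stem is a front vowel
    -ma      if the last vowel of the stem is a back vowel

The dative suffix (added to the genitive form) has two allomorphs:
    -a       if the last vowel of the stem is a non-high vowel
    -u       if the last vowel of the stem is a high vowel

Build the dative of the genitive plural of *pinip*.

Since the final consonant of *pinip* is /p/ (voiceless), it takes -ip, giving *pinipip*.
The plural form *pinipip*: last vowel = /i/, a front vowel → -i → *pinipipi*.
Since the last vowel of the genitive form *pinipipi* is /i/ (a high vowel), it takes -u, giving *pinipipiu*.

pinipipiu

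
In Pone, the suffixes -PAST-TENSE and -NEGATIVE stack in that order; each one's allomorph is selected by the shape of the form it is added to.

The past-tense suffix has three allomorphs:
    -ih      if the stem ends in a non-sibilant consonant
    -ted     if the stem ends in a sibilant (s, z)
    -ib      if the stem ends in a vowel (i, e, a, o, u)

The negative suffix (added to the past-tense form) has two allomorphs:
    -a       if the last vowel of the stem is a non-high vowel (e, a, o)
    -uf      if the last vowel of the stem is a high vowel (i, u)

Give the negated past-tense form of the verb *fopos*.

*fopos* — final sound /s/ (a sibilant) → -ted → *foposted*.
The past-tense form *foposted* — last vowel /e/ (a non-high vowel) → -a → *foposteda*.

foposteda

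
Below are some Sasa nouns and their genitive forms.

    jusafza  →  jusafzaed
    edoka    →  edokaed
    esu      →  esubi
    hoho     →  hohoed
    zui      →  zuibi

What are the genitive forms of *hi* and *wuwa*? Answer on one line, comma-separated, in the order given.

The suffix is conditioned by the last vowel: -bi when the last vowel of the stem is a high vowel (*esu*, *zui*); -ed when the last vowel of the stem is a non-high vowel (*jusafza*, *edoka*, *hoho*).
The last vowel of *hi* is /i/, which is a high vowel, so the suffix is -bi, giving *hibi*.
*wuwa* — last vowel /a/ (a non-high vowel) → -ed → *wuwaed*.

hibi, wuwaed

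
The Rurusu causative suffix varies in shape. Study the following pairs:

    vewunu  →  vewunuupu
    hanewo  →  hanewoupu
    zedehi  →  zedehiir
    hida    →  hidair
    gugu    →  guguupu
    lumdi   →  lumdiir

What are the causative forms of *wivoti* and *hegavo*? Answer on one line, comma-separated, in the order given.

wivotiir, hegavoupu

The alternation tracks the last vowel of the stem — -upu when the last vowel of the stem is a rounded vowel (*vewunu*, *hanewo*, *gugu*); -ir when the last vowel of the stem is an unrounded vowel (*zedehi*, *hida*, *lumdi*).
*wivoti*: last vowel = /i/, an unrounded vowel → -ir → *wivotiir*.
The last vowel of *hegavo* is /o/, which is a rounded vowel, so the suffix is -upu, giving *hegavoupu*.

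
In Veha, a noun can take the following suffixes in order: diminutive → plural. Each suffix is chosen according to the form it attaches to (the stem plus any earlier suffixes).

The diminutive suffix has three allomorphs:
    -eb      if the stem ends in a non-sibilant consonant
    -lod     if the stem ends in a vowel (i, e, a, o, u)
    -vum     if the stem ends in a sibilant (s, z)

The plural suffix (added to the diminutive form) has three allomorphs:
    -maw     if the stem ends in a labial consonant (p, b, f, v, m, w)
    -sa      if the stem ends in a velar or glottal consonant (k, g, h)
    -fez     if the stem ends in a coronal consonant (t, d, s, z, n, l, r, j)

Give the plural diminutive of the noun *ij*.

*ij* — final sound /j/ (a non-sibilant consonant) → -eb → *ijeb*.
The final consonant of the diminutive form *ijeb* is /b/, which is labial, so the plural suffix is -maw, giving *ijebmaw*.

ijebmaw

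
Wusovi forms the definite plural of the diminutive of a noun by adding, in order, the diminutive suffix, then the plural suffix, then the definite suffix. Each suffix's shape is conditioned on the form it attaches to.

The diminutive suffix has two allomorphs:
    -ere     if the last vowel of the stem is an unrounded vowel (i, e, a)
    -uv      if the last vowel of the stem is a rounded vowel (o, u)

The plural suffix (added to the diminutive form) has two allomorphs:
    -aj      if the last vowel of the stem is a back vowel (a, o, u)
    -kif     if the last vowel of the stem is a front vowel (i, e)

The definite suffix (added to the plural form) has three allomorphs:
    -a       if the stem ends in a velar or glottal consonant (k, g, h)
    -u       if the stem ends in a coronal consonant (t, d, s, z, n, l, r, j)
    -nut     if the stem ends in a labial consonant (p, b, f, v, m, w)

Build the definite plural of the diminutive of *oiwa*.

oiwaerekifnut

The last vowel of *oiwa* is /a/, which is an unrounded vowel, so the diminutive suffix is -ere, giving *oiwaere*.
The diminutive form *oiwaere* — last vowel /e/ (a front vowel) → -kif → *oiwaerekif*.
Since the final consonant of the plural form *oiwaerekif* is /f/ (labial), it takes -nut, giving *oiwaerekifnut*.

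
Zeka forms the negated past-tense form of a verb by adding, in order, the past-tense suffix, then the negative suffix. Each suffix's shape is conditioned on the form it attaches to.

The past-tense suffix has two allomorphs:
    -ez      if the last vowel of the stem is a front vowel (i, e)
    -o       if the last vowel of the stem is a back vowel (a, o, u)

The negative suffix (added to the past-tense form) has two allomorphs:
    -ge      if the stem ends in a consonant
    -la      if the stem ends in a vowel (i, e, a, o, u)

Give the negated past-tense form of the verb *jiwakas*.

jiwakasola

*jiwakas* — last vowel /a/ (a back vowel) → -o → *jiwakaso*.
The past-tense form *jiwakaso*: final sound = /o/, a vowel → -la → *jiwakasola*.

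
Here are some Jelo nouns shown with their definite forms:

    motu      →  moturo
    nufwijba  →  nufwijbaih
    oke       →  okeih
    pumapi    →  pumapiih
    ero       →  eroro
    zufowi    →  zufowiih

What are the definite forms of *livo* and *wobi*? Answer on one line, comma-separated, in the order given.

livoro, wobiih

The pattern is rounding harmony: -ro when the last vowel of the stem is a rounded vowel (*motu*, *ero*); -ih when the last vowel of the stem is an unrounded vowel (*nufwijba*, *oke*, *pumapi*, *zufowi*).
Since the last vowel of *livo* is /o/ (a rounded vowel), it takes -ro, giving *livoro*.
Since the last vowel of *wobi* is /i/ (an unrounded vowel), it takes -ih, giving *wobiih*.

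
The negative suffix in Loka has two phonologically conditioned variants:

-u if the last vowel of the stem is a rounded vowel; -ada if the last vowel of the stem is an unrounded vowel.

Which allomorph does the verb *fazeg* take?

*fazeg* — last vowel /e/ (an unrounded vowel) → -ada.

-ada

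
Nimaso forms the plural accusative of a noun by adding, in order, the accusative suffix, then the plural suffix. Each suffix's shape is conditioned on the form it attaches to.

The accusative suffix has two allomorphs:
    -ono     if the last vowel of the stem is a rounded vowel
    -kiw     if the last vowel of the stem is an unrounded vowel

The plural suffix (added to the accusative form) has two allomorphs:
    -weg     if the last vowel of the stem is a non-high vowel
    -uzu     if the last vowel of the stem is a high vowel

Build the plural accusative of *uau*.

uauonoweg

Since the last vowel of *uau* is /u/ (a rounded vowel), it takes -ono, giving *uauono*.
The accusative form *uauono* — last vowel /o/ (a non-high vowel) → -weg → *uauonoweg*.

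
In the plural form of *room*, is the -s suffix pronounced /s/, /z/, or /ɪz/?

/z/

The stem *room* ends in a voiced non-sibilant sound.
The plural suffix surfaces as /ɪz/ after sibilants, /s/ after other voiceless consonants, and /z/ after other voiced sounds.
So the plural -s on *room* is pronounced /z/.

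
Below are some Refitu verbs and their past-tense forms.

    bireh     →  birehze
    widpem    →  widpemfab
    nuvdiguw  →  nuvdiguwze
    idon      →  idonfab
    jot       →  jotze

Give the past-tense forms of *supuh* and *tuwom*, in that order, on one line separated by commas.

supuhze, tuwomfab

The alternation tracks the final consonant of the stem — -fab when the stem ends in a nasal (*widpem*, *idon*); -ze when the stem ends in a non-nasal consonant (*bireh*, *nuvdiguw*, *jot*).
*supuh*: final consonant = /h/, non-nasal → -ze → *supuhze*.
*tuwom* — final consonant /m/ (a nasal) → -fab → *tuwomfab*.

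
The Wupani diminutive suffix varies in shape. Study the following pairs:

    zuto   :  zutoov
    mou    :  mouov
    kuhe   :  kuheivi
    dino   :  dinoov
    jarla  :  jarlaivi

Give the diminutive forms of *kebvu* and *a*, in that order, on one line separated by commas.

The pattern is rounding harmony: -ov when the last vowel of the stem is a rounded vowel (*zuto*, *mou*, *dino*); -ivi when the last vowel of the stem is an unrounded vowel (*kuhe*, *jarla*).
*kebvu* — last vowel /u/ (a rounded vowel) → -ov → *kebvuov*.
The last vowel of *a* is /a/, which is an unrounded vowel, so the suffix is -ivi, giving *aivi*.

kebvuov, aivi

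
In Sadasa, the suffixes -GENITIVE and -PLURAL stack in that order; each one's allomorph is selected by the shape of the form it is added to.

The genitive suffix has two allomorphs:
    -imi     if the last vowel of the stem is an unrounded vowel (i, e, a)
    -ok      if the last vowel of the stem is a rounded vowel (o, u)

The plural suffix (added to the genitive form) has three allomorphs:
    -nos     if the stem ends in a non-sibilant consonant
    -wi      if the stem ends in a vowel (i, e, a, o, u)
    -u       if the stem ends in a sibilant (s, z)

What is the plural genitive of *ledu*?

leduoknos

*ledu*: last vowel = /u/, a rounded vowel → -ok → *leduok*.
The final sound of the genitive form *leduok* is /k/, which is a non-sibilant consonant, so the plural suffix is -nos, giving *leduoknos*.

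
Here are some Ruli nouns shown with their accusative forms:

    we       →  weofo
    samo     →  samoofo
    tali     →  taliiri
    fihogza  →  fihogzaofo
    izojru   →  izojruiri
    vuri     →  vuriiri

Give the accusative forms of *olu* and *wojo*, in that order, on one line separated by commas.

Looking at the last vowel of each stem: -iri when the last vowel of the stem is a high vowel (*tali*, *izojru*, *vuri*); -ofo when the last vowel of the stem is a non-high vowel (*we*, *samo*, *fihogza*).
*olu* — last vowel /u/ (a high vowel) → -iri → *oluiri*.
*wojo* — last vowel /o/ (a non-high vowel) → -ofo → *wojoofo*.

oluiri, wojoofo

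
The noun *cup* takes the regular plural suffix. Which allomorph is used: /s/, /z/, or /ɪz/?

The stem *cup* ends in a voiceless non-sibilant consonant.
The plural suffix surfaces as /ɪz/ after sibilants, /s/ after other voiceless consonants, and /z/ after other voiced sounds.
So the plural -s on *cup* is pronounced /s/.

/s/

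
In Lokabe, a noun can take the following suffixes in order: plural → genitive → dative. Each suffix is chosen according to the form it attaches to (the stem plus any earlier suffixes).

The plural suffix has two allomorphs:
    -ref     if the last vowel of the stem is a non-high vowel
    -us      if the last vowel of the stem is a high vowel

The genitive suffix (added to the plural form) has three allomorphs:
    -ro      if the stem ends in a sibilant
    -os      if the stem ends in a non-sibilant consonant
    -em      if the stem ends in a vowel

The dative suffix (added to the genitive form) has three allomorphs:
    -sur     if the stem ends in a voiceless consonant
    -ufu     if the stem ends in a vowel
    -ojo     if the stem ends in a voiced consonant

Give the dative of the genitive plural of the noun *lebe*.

Since the last vowel of *lebe* is /e/ (a non-high vowel), it takes -ref, giving *leberef*.
The plural form *leberef* — final sound /f/ (a non-sibilant consonant) → -os → *leberefos*.
The genitive form *leberefos* — final sound /s/ (a voiceless consonant) → -sur → *leberefossur*.

leberefossur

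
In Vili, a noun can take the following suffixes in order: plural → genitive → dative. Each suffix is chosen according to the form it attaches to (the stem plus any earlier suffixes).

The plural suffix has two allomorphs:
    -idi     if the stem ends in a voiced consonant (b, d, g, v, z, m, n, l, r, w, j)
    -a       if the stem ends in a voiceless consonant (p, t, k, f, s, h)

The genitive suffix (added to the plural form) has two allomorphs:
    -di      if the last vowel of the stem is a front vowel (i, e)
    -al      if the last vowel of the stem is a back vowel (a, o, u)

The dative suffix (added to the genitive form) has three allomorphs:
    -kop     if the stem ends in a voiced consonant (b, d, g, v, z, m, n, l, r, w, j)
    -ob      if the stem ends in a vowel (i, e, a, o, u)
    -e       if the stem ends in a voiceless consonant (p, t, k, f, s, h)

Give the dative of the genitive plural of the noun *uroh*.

urohaalkop

The final consonant of *uroh* is /h/, which is voiceless, so the plural suffix is -a, giving *uroha*.
Since the last vowel of the plural form *uroha* is /a/ (a back vowel), it takes -al, giving *urohaal*.
Since the final sound of the genitive form *urohaal* is /l/ (a voiced consonant), it takes -kop, giving *urohaalkop*.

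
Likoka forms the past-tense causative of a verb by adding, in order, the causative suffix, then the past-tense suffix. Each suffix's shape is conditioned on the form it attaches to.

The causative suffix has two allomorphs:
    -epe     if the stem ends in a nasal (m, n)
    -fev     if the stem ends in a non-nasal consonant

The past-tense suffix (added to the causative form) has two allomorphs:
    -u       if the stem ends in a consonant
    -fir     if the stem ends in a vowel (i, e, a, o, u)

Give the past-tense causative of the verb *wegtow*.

Since the final consonant of *wegtow* is /w/ (non-nasal), it takes -fev, giving *wegtowfev*.
Since the final sound of the causative form *wegtowfev* is /v/ (a consonant), it takes -u, giving *wegtowfevu*.

wegtowfevu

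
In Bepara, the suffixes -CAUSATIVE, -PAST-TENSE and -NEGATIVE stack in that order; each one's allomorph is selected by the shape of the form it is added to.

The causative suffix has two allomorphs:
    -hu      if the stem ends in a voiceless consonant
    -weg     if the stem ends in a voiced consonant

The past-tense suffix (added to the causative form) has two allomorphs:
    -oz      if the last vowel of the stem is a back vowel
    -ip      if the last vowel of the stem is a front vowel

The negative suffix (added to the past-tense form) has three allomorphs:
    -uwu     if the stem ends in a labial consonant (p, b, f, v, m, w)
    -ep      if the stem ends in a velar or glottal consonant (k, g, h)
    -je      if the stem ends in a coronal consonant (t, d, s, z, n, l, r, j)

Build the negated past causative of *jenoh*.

jenohhuozje

*jenoh* — final consonant /h/ (voiceless) → -hu → *jenohhu*.
The last vowel of the causative form *jenohhu* is /u/, which is a back vowel, so the past-tense suffix is -oz, giving *jenohhuoz*.
The final consonant of the past-tense form *jenohhuoz* is /z/, which is coronal, so the negative suffix is -je, giving *jenohhuozje*.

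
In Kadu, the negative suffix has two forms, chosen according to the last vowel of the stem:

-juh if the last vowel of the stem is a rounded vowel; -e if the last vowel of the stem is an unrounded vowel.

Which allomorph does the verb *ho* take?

-juh

The last vowel of *ho* is /o/, which is a rounded vowel, so the suffix is -juh.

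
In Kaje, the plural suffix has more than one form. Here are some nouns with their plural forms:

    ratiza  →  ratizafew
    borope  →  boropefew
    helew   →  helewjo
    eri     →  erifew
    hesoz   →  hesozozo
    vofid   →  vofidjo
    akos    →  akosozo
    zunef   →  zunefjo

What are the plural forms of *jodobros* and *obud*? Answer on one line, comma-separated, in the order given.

jodobrosozo, obudjo

Looking at the final sound of each stem: -ozo when the stem ends in a sibilant (*hesoz*, *akos*); -jo when the stem ends in a non-sibilant consonant (*helew*, *vofid*, *zunef*); -few when the stem ends in a vowel (*ratiza*, *borope*, *eri*).
*jodobros*: final sound = /s/, a sibilant → -ozo → *jodobrosozo*.
Since the final sound of *obud* is /d/ (a non-sibilant consonant), it takes -jo, giving *obudjo*.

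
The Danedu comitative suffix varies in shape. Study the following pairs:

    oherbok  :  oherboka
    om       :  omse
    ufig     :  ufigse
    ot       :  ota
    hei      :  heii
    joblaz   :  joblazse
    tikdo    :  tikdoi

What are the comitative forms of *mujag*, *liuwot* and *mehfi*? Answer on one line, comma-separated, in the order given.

mujagse, liuwota, mehfii

The suffix is conditioned by the final sound: -a when the stem ends in a voiceless consonant (*oherbok*, *ot*); -se when the stem ends in a voiced consonant (*om*, *ufig*, *joblaz*); -i when the stem ends in a vowel (*hei*, *tikdo*).
*mujag*: final sound = /g/, a voiced consonant → -se → *mujagse*.
Since the final sound of *liuwot* is /t/ (a voiceless consonant), it takes -a, giving *liuwota*.
Since the final sound of *mehfi* is /i/ (a vowel), it takes -i, giving *mehfii*.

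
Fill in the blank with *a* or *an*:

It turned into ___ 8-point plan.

The indefinite article is chosen by the initial *sound* of the following word, not its spelling.
The number *8* is spoken "eight", beginning with /eɪt/ — a vowel sound.
So the article is *an*: It turned into an 8-point plan.

an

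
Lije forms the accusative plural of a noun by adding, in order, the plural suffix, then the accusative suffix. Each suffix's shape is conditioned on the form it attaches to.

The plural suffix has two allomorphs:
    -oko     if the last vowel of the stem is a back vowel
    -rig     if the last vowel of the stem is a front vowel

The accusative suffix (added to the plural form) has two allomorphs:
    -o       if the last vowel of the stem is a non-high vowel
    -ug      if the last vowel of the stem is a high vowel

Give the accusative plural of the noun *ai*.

*ai* — last vowel /i/ (a front vowel) → -rig → *airig*.
Since the last vowel of the plural form *airig* is /i/ (a high vowel), it takes -ug, giving *airigug*.

airigug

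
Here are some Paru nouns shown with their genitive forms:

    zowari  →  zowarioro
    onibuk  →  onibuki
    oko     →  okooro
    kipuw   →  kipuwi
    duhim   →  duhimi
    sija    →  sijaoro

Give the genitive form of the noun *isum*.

isumi

The pattern is consonant vs. vowel: -i when the stem ends in a consonant (*onibuk*, *kipuw*, *duhim*); -oro when the stem ends in a vowel (*zowari*, *oko*, *sija*).
Since the final sound of *isum* is /m/ (a consonant), it takes -i, giving *isumi*.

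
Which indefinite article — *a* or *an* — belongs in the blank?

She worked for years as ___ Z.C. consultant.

The indefinite article is chosen by the initial *sound* of the following word, not its spelling.
The initialism *Z.C.* is read letter by letter; the first letter, Z, is pronounced /ziː/, which begins with a consonant sound.
So the article is *a*: She worked for years as a Z.C. consultant.

a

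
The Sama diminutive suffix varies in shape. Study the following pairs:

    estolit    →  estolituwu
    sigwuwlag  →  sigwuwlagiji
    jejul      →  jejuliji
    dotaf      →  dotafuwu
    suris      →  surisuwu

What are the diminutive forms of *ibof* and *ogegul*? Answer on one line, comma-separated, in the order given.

ibofuwu, ogeguliji

The suffix is conditioned by the final consonant: -uwu when the stem ends in a voiceless consonant (*estolit*, *dotaf*, *suris*); -iji when the stem ends in a voiced consonant (*sigwuwlag*, *jejul*).
The final consonant of *ibof* is /f/, which is voiceless, so the suffix is -uwu, giving *ibofuwu*.
The final consonant of *ogegul* is /l/, which is voiced, so the suffix is -iji, giving *ogeguliji*.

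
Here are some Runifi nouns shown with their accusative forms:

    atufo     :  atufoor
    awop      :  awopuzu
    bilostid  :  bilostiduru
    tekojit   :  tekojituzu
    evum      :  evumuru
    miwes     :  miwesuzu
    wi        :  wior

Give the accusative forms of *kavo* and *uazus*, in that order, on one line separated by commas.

kavoor, uazusuzu

The alternation tracks the final sound of the stem — -uzu when the stem ends in a voiceless consonant (*awop*, *tekojit*, *miwes*); -uru when the stem ends in a voiced consonant (*bilostid*, *evum*); -or when the stem ends in a vowel (*atufo*, *wi*).
Since the final sound of *kavo* is /o/ (a vowel), it takes -or, giving *kavoor*.
*uazus*: final sound = /s/, a voiceless consonant → -uzu → *uazusuzu*.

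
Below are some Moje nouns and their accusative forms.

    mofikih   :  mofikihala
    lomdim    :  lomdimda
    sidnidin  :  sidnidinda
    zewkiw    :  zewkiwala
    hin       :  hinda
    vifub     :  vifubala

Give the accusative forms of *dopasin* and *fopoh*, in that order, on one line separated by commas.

The suffix is conditioned by the final consonant: -da when the stem ends in a nasal (*lomdim*, *sidnidin*, *hin*); -ala when the stem ends in a non-nasal consonant (*mofikih*, *zewkiw*, *vifub*).
*dopasin*: final consonant = /n/, a nasal → -da → *dopasinda*.
*fopoh* — final consonant /h/ (non-nasal) → -ala → *fopohala*.

dopasinda, fopohala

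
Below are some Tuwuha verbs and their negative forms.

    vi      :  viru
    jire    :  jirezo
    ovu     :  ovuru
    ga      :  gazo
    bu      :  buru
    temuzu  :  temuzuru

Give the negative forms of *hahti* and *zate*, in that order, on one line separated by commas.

hahtiru, zatezo

The alternation tracks the last vowel of the stem — -ru when the last vowel of the stem is a high vowel (*vi*, *ovu*, *bu*, *temuzu*); -zo when the last vowel of the stem is a non-high vowel (*jire*, *ga*).
*hahti*: last vowel = /i/, a high vowel → -ru → *hahtiru*.
Since the last vowel of *zate* is /e/ (a non-high vowel), it takes -zo, giving *zatezo*.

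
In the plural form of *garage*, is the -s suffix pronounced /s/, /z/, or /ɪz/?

/ɪz/

The stem *garage* ends in a sibilant (/s, z, ʃ, ʒ, tʃ, dʒ/).
The plural suffix surfaces as /ɪz/ after sibilants, /s/ after other voiceless consonants, and /z/ after other voiced sounds.
So the plural -s on *garage* is pronounced /ɪz/.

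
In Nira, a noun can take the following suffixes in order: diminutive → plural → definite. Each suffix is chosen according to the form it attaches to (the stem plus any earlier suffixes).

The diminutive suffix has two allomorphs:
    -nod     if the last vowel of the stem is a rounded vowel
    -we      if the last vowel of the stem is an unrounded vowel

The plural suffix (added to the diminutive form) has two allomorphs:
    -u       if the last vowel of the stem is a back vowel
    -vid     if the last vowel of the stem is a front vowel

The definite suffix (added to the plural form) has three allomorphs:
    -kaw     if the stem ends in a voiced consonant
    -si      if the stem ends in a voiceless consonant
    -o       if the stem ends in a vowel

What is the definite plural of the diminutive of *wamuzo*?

Since the last vowel of *wamuzo* is /o/ (a rounded vowel), it takes -nod, giving *wamuzonod*.
The last vowel of the diminutive form *wamuzonod* is /o/, which is a back vowel, so the plural suffix is -u, giving *wamuzonodu*.
The plural form *wamuzonodu* — final sound /u/ (a vowel) → -o → *wamuzonoduo*.

wamuzonoduo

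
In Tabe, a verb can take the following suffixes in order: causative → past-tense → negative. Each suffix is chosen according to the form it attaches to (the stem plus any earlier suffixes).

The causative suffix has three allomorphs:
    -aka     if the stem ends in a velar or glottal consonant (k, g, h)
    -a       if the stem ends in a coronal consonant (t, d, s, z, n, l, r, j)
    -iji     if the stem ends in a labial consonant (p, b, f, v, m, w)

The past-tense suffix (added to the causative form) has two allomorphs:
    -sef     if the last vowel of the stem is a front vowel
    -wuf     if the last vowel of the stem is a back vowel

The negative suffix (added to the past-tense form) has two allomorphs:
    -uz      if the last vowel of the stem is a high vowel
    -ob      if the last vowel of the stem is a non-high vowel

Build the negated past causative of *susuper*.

The final consonant of *susuper* is /r/, which is coronal, so the causative suffix is -a, giving *susupera*.
Since the last vowel of the causative form *susupera* is /a/ (a back vowel), it takes -wuf, giving *susuperawuf*.
Since the last vowel of the past-tense form *susuperawuf* is /u/ (a high vowel), it takes -uz, giving *susuperawufuz*.

susuperawufuz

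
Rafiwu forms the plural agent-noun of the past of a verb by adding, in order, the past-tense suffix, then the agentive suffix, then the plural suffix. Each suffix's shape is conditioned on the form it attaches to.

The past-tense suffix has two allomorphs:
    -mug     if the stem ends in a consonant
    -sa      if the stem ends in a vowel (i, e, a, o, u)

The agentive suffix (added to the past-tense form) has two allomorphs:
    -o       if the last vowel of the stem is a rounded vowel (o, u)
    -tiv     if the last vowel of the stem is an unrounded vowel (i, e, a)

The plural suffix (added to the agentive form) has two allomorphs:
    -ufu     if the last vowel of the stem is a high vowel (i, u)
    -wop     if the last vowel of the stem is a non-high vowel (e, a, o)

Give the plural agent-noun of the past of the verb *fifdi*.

fifdisativufu

*fifdi*: final sound = /i/, a vowel → -sa → *fifdisa*.
The last vowel of the past-tense form *fifdisa* is /a/, which is an unrounded vowel, so the agentive suffix is -tiv, giving *fifdisativ*.
The agentive form *fifdisativ*: last vowel = /i/, a high vowel → -ufu → *fifdisativufu*.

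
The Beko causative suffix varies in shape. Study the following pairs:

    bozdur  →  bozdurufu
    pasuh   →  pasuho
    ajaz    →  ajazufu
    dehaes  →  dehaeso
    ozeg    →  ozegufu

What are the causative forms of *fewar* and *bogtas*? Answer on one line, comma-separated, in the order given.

The alternation tracks the final consonant of the stem — -o when the stem ends in a voiceless consonant (*pasuh*, *dehaes*); -ufu when the stem ends in a voiced consonant (*bozdur*, *ajaz*, *ozeg*).
The final consonant of *fewar* is /r/, which is voiced, so the suffix is -ufu, giving *fewarufu*.
Since the final consonant of *bogtas* is /s/ (voiceless), it takes -o, giving *bogtaso*.

fewarufu, bogtaso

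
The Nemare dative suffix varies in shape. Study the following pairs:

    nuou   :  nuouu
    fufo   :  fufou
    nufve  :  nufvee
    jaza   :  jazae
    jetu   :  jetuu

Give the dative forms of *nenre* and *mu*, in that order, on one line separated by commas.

nenree, muu

Looking at the last vowel of each stem: -u when the last vowel of the stem is a rounded vowel (*nuou*, *fufo*, *jetu*); -e when the last vowel of the stem is an unrounded vowel (*nufve*, *jaza*).
The last vowel of *nenre* is /e/, which is an unrounded vowel, so the suffix is -e, giving *nenree*.
Since the last vowel of *mu* is /u/ (a rounded vowel), it takes -u, giving *muu*.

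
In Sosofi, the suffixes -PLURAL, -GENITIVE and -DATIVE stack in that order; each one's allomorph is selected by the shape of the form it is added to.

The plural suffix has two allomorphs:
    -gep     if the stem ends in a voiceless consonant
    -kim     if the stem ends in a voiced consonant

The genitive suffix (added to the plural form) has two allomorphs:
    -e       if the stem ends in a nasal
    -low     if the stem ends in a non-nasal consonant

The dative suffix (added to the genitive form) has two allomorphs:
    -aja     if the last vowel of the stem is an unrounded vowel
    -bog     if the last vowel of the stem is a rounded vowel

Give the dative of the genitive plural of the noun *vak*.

vakgeplowbog

*vak* — final consonant /k/ (voiceless) → -gep → *vakgep*.
The final consonant of the plural form *vakgep* is /p/, which is non-nasal, so the genitive suffix is -low, giving *vakgeplow*.
The genitive form *vakgeplow*: last vowel = /o/, a rounded vowel → -bog → *vakgeplowbog*.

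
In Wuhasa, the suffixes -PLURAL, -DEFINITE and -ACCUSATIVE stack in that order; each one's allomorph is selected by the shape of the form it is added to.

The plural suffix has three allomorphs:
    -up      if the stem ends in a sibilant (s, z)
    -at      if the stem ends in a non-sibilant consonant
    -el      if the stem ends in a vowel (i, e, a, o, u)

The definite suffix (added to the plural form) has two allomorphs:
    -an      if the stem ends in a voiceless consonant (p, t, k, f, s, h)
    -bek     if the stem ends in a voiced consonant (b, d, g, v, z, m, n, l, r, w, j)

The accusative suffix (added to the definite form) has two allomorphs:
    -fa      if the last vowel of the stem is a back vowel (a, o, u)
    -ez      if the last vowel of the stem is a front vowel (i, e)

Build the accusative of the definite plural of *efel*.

efelatanfa

The final sound of *efel* is /l/, which is a non-sibilant consonant, so the plural suffix is -at, giving *efelat*.
The final consonant of the plural form *efelat* is /t/, which is voiceless, so the definite suffix is -an, giving *efelatan*.
The definite form *efelatan* — last vowel /a/ (a back vowel) → -fa → *efelatanfa*.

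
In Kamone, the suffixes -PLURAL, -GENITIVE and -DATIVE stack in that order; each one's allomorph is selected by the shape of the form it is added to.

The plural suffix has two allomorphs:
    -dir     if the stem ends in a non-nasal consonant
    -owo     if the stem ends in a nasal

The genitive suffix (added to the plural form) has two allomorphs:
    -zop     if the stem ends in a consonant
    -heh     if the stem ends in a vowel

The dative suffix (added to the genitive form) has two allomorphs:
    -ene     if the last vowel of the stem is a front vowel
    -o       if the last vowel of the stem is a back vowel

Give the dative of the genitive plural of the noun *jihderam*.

jihderamowohehene

The final consonant of *jihderam* is /m/, which is a nasal, so the plural suffix is -owo, giving *jihderamowo*.
The plural form *jihderamowo*: final sound = /o/, a vowel → -heh → *jihderamowoheh*.
The genitive form *jihderamowoheh* — last vowel /e/ (a front vowel) → -ene → *jihderamowohehene*.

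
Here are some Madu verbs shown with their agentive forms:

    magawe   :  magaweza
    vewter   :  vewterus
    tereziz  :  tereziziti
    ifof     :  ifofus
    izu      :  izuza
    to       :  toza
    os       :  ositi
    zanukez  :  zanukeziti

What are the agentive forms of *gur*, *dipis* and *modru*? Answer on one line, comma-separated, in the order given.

gurus, dipisiti, modruza

The pattern is sibilance of the final sound: -iti when the stem ends in a sibilant (*tereziz*, *os*, *zanukez*); -us when the stem ends in a non-sibilant consonant (*vewter*, *ifof*); -za when the stem ends in a vowel (*magawe*, *izu*, *to*).
*gur*: final sound = /r/, a non-sibilant consonant → -us → *gurus*.
The final sound of *dipis* is /s/, which is a sibilant, so the suffix is -iti, giving *dipisiti*.
Since the final sound of *modru* is /u/ (a vowel), it takes -za, giving *modruza*.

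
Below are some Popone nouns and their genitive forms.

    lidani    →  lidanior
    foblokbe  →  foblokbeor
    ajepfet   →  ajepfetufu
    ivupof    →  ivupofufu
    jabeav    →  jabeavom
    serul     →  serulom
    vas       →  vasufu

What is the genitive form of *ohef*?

The suffix is conditioned by the final sound: -ufu when the stem ends in a voiceless consonant (*ajepfet*, *ivupof*, *vas*); -om when the stem ends in a voiced consonant (*jabeav*, *serul*); -or when the stem ends in a vowel (*lidani*, *foblokbe*).
*ohef*: final sound = /f/, a voiceless consonant → -ufu → *ohefufu*.

ohefufu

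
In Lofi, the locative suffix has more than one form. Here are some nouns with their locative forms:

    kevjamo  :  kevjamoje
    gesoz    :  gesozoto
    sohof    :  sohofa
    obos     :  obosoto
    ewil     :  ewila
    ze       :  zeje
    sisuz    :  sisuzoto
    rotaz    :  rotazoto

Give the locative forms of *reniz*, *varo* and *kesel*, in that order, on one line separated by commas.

The alternation tracks the final sound of the stem — -oto when the stem ends in a sibilant (*gesoz*, *obos*, *sisuz*, *rotaz*); -a when the stem ends in a non-sibilant consonant (*sohof*, *ewil*); -je when the stem ends in a vowel (*kevjamo*, *ze*).
*reniz*: final sound = /z/, a sibilant → -oto → *renizoto*.
Since the final sound of *varo* is /o/ (a vowel), it takes -je, giving *varoje*.
*kesel*: final sound = /l/, a non-sibilant consonant → -a → *kesela*.

renizoto, varoje, kesela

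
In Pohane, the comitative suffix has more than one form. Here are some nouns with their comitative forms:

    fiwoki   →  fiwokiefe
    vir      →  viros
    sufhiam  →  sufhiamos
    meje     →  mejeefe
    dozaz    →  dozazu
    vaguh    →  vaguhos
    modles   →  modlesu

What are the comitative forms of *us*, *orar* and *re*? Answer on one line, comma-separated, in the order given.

Looking at the final sound of each stem: -u when the stem ends in a sibilant (*dozaz*, *modles*); -os when the stem ends in a non-sibilant consonant (*vir*, *sufhiam*, *vaguh*); -efe when the stem ends in a vowel (*fiwoki*, *meje*).
*us* — final sound /s/ (a sibilant) → -u → *usu*.
The final sound of *orar* is /r/, which is a non-sibilant consonant, so the suffix is -os, giving *oraros*.
Since the final sound of *re* is /e/ (a vowel), it takes -efe, giving *reefe*.

usu, oraros, reefe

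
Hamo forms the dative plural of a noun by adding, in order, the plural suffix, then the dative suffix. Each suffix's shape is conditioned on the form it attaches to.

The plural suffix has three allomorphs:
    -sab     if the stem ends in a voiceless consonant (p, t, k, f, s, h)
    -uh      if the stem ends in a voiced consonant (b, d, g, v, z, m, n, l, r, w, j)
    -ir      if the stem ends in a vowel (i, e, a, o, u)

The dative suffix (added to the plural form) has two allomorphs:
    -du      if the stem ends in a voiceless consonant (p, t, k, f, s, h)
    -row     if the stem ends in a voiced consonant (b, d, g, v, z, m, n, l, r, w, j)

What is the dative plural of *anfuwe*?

anfuweirrow

*anfuwe*: final sound = /e/, a vowel → -ir → *anfuweir*.
Since the final consonant of the plural form *anfuweir* is /r/ (voiced), it takes -row, giving *anfuweirrow*.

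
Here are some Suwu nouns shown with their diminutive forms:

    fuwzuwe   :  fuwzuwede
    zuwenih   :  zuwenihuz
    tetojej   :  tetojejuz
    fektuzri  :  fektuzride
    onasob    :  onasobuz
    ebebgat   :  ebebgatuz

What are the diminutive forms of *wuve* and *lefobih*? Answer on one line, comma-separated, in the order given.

The suffix is conditioned by the final sound: -uz when the stem ends in a consonant (*zuwenih*, *tetojej*, *onasob*, *ebebgat*); -de when the stem ends in a vowel (*fuwzuwe*, *fektuzri*).
The final sound of *wuve* is /e/, which is a vowel, so the suffix is -de, giving *wuvede*.
Since the final sound of *lefobih* is /h/ (a consonant), it takes -uz, giving *lefobihuz*.

wuvede, lefobihuz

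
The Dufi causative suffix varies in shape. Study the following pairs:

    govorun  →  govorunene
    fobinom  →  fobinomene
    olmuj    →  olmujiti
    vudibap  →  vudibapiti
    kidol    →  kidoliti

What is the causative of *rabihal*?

The alternation tracks the final consonant of the stem — -ene when the stem ends in a nasal (*govorun*, *fobinom*); -iti when the stem ends in a non-nasal consonant (*olmuj*, *vudibap*, *kidol*).
*rabihal*: final consonant = /l/, non-nasal → -iti → *rabihaliti*.

rabihaliti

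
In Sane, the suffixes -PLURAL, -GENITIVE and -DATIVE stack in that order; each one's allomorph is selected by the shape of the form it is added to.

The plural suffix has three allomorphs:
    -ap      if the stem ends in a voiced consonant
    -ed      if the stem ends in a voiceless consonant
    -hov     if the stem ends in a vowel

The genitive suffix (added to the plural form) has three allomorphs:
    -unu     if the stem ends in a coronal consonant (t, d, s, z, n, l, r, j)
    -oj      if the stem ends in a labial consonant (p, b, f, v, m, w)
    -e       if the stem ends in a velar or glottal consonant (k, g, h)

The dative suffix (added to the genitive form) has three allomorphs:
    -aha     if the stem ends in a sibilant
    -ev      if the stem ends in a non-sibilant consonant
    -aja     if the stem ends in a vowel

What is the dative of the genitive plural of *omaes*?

omaesedunuaja

*omaes* — final sound /s/ (a voiceless consonant) → -ed → *omaesed*.
The plural form *omaesed*: final consonant = /d/, coronal → -unu → *omaesedunu*.
The genitive form *omaesedunu*: final sound = /u/, a vowel → -aja → *omaesedunuaja*.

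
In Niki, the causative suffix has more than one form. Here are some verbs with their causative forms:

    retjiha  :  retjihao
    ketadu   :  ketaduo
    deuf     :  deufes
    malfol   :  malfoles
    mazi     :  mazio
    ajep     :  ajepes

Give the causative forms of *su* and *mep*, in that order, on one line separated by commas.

Looking at the final sound of each stem: -es when the stem ends in a consonant (*deuf*, *malfol*, *ajep*); -o when the stem ends in a vowel (*retjiha*, *ketadu*, *mazi*).
The final sound of *su* is /u/, which is a vowel, so the suffix is -o, giving *suo*.
The final sound of *mep* is /p/, which is a consonant, so the suffix is -es, giving *mepes*.

suo, mepes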